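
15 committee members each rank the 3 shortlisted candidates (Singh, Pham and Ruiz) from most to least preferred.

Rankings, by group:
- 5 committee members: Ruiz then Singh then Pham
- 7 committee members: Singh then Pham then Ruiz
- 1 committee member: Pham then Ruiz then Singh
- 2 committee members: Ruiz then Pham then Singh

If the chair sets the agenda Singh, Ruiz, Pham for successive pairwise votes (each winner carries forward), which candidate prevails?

Pham

Round 1: Singh vs Ruiz — 7–8, Ruiz advances.
Round 2: Ruiz vs Pham — 7–8, Pham advances.
The agenda winner is Pham.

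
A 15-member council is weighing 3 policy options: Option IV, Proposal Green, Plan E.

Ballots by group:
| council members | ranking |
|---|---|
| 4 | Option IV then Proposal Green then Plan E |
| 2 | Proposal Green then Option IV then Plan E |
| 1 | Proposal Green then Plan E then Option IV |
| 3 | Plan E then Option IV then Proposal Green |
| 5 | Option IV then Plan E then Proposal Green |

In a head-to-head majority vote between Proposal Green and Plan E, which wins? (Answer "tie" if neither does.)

Ballots ranking Proposal Green above Plan E: 4 + 2 + 1 = 7.
Ballots ranking Plan E above Proposal Green: 15 − 7 = 8.
Plan E wins the head-to-head 8–7.

Plan E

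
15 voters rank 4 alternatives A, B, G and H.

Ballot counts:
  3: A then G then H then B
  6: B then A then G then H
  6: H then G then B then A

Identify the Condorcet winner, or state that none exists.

Head-to-head results (15 voters):
A–B: B 12–3.
A vs G: A, 9–6.
A–H: A 9–6.
B vs G: G, 9–6.
B vs H: H wins 9–6.
G vs H: G, 9–6.
Each alternative drops at least one matchup (A loses to B; B loses to G; G loses to A; H loses to A); the cycle A > G > B > A rules out a Condorcet winner.

none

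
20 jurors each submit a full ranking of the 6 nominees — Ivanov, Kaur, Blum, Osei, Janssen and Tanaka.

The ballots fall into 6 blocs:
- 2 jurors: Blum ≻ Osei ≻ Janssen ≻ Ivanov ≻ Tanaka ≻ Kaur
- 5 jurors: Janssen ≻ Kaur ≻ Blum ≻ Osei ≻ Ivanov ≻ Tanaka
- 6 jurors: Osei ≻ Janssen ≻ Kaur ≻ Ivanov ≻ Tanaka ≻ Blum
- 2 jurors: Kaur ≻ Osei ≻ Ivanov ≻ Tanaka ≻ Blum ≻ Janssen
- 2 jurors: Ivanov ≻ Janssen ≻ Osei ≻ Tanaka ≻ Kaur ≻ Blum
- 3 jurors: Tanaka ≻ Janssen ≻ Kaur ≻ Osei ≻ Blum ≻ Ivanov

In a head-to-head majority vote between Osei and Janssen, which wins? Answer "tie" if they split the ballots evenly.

tie

Ballots ranking Osei above Janssen: 2 + 6 + 2 = 10.
Ballots ranking Janssen above Osei: 20 − 10 = 10.
10–10: the pair ties.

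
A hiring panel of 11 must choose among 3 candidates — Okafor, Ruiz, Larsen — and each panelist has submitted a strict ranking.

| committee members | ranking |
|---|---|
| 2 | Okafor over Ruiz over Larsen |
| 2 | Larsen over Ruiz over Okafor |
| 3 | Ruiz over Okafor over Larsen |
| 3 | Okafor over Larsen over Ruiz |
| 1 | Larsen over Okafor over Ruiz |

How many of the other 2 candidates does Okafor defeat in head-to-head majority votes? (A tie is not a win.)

Okafor against each rival (11 committee members):
Okafor vs Ruiz: Okafor wins 6–5.
Okafor vs Larsen: Okafor, 8–3.
Okafor beats Ruiz, Larsen — 2 pairwise wins.

2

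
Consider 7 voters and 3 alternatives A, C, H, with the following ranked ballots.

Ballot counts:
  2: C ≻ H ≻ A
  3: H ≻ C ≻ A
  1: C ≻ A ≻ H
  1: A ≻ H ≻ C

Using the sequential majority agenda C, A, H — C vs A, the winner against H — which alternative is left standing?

H

Round 1: C vs A — 6–1, C advances.
Round 2: C vs H — 3–4, H advances.
The agenda winner is H.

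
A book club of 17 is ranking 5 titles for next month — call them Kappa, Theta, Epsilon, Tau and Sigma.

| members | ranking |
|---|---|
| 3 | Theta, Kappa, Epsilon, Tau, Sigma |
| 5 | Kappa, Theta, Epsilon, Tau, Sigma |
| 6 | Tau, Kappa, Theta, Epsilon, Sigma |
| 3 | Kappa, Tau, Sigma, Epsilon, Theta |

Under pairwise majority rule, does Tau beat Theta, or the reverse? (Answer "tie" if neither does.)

Ballots ranking Tau above Theta: 6 + 3 = 9.
Ballots ranking Theta above Tau: 17 − 9 = 8.
Tau wins the head-to-head 9–8.

Tau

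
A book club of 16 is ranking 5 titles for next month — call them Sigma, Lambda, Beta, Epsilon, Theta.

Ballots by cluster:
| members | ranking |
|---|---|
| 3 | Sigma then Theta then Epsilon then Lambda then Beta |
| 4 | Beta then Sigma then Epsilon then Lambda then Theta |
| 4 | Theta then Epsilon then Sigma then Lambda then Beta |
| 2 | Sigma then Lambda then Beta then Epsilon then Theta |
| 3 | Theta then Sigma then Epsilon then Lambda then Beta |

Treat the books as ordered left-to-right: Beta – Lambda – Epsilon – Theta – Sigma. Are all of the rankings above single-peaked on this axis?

Axis positions: Beta=1, Lambda=2, Epsilon=3, Theta=4, Sigma=5.
Cluster 1 (peak Sigma at position 5): ranking walks positions 5-4-3-2-1, expanding outward from the peak — single-peaked.
Cluster 2: ranking walks positions 1-5-3-2-4; Sigma is ranked above Lambda even though Lambda lies between Sigma and the peak Beta on the axis — preferences dip and rise again. Not single-peaked.
Cluster 3 (peak Theta at position 4): ranking walks positions 4-3-5-2-1, expanding outward from the peak — single-peaked.
Cluster 4: ranking walks positions 5-2-1-3-4; Lambda is ranked above Theta even though Theta lies between Lambda and the peak Sigma on the axis — preferences dip and rise again. Not single-peaked.
Cluster 5 (peak Theta at position 4): ranking walks positions 4-5-3-2-1, expanding outward from the peak — single-peaked.
Cluster 2 violates single-peakedness, so the profile is not single-peaked on this axis.

no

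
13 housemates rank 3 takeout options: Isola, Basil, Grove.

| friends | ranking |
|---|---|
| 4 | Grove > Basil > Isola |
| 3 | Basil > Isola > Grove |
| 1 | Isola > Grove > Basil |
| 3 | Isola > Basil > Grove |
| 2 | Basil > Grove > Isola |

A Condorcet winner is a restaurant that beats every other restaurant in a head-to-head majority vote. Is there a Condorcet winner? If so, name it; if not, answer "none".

Basil

Pairwise majorities:
Isola vs Basil: 4 to 9, Basil.
Isola vs Grove: 3+1+3 = 7 for Isola, 6 for Grove — Isola by 7–6.
Basil vs Grove: 3+3+2 = 8 for Basil, 5 for Grove — Basil by 8–5.
Basil beats each of Isola, Grove — Basil is the Condorcet winner.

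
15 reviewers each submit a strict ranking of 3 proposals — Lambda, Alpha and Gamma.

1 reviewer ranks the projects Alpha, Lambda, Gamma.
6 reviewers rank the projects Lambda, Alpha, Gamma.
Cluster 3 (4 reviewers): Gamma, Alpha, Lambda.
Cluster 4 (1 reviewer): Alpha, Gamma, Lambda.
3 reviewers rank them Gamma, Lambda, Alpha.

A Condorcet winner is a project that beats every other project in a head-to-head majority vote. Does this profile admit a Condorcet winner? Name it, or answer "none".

none

Head-to-head results (15 reviewers):
Lambda vs Alpha: Lambda, 9–6.
Lambda–Gamma: Gamma 8–7.
Alpha–Gamma: Alpha 8–7.
Each project drops at least one matchup (Lambda loses to Gamma; Alpha loses to Lambda; Gamma loses to Alpha); the cycle Lambda → Alpha → Gamma → Lambda rules out a Condorcet winner.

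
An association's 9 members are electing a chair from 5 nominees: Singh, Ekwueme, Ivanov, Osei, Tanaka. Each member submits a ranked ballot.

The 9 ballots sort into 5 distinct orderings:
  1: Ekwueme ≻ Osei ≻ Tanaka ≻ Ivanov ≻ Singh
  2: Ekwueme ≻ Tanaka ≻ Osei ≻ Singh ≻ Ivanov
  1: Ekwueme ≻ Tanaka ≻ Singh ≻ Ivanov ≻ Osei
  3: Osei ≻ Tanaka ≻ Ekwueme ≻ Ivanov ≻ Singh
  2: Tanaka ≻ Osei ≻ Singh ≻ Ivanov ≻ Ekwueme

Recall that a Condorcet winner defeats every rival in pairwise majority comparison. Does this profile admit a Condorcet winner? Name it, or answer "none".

Check each pair by majority over 9 ballots:
Singh vs Ekwueme: Ekwueme wins 7–2.
Singh–Ivanov: Singh 5–4.
Singh–Osei: Osei 8–1.
Singh vs Tanaka: Tanaka wins 9–0.
Ekwueme vs Ivanov: Ekwueme wins 7–2.
Ekwueme vs Osei: Osei, 5–4.
Ekwueme vs Tanaka: Tanaka, 5–4.
Ivanov vs Osei: Osei, 8–1.
Ivanov vs Tanaka: Tanaka wins 9–0.
Osei vs Tanaka: Tanaka wins 5–4.
Tanaka beats each of Singh, Ekwueme, Ivanov, Osei — Tanaka is the Condorcet winner.

Tanaka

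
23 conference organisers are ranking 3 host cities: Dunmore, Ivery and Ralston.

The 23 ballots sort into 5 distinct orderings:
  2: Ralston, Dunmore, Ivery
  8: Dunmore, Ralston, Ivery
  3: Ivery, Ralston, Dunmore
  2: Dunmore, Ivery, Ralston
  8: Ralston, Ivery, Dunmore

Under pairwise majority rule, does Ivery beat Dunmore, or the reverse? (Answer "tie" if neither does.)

Dunmore

Ballots ranking Ivery above Dunmore: 3 + 8 = 11.
Ballots ranking Dunmore above Ivery: 23 − 11 = 12.
Dunmore wins the head-to-head 12–11.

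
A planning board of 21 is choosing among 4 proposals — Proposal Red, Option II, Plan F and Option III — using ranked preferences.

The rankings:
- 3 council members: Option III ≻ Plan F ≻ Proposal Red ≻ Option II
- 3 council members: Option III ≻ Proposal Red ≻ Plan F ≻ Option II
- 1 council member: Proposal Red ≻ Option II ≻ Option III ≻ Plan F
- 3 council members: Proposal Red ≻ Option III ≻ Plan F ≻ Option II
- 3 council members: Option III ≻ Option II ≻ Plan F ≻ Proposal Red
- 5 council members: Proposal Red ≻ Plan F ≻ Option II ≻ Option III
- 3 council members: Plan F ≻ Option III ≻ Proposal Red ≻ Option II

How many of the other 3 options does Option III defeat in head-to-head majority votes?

Option III against each rival (21 council members):
Option III vs Proposal Red: Option III is ranked higher on 3+3+3+3 = 12 ballots, Proposal Red on 9. Option III wins 12–9.
Option III vs Option II: Option III, 15–6.
Option III vs Plan F: Option III wins 13–8.
Option III beats Proposal Red, Option II, Plan F — 3 pairwise wins.

3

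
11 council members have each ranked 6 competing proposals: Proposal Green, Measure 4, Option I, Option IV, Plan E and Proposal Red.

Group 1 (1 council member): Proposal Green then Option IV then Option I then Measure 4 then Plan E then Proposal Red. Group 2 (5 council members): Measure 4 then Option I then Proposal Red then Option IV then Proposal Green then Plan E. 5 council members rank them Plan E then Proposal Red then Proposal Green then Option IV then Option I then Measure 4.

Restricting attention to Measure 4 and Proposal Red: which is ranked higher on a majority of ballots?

Ballots ranking Measure 4 above Proposal Red: 1 + 5 = 6.
Ballots ranking Proposal Red above Measure 4: 11 − 6 = 5.
Measure 4 wins the head-to-head 6–5.

Measure 4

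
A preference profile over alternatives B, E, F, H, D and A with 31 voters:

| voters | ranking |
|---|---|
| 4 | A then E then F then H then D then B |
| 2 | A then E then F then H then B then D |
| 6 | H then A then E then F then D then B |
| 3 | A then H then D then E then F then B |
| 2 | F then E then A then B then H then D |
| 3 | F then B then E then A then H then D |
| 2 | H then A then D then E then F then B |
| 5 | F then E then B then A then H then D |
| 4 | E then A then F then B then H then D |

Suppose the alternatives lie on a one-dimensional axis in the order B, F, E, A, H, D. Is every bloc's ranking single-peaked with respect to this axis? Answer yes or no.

Axis positions: B=1, F=2, E=3, A=4, H=5, D=6.
Bloc 1 (peak A at position 4): ranking walks positions 4-3-2-5-6-1, expanding outward from the peak — single-peaked.
Bloc 2 (peak A at position 4): ranking walks positions 4-3-2-5-1-6, expanding outward from the peak — single-peaked.
Bloc 3 (peak H at position 5): ranking walks positions 5-4-3-2-6-1, expanding outward from the peak — single-peaked.
Bloc 4 (peak A at position 4): ranking walks positions 4-5-6-3-2-1, expanding outward from the peak — single-peaked.
Bloc 5 (peak F at position 2): ranking walks positions 2-3-4-1-5-6, expanding outward from the peak — single-peaked.
Bloc 6 (peak F at position 2): ranking walks positions 2-1-3-4-5-6, expanding outward from the peak — single-peaked.
Bloc 7 (peak H at position 5): ranking walks positions 5-4-6-3-2-1, expanding outward from the peak — single-peaked.
Bloc 8 (peak F at position 2): ranking walks positions 2-3-1-4-5-6, expanding outward from the peak — single-peaked.
Bloc 9 (peak E at position 3): ranking walks positions 3-4-2-1-5-6, expanding outward from the peak — single-peaked.
Every ranking is single-peaked on this axis.

yes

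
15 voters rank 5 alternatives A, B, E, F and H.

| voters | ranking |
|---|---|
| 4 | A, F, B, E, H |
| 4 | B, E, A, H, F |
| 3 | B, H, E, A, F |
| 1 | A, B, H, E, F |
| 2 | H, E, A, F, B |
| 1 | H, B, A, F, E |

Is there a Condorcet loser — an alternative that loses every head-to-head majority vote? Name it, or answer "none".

F

Head-to-head results (15 voters):
A vs B: B, 8–7.
A vs E: A is ranked higher on 4+1+1 = 6 ballots, E on 9. E wins 9–6.
A vs F: 4+4+3+1+2+1 = 15 for A, 0 for F — A by 15–0.
A vs H: 9 to 6, A.
B–E: B 13–2.
B vs F: B preferred on 4+3+1+1 = 9 ballots; B wins 9–6.
B–H: B 12–3.
E vs F: E wins 10–5.
E vs H: E is ranked higher on 4+4 = 8 ballots, H on 7. E wins 8–7.
F vs H: F is ranked higher on 4 ballots, H on 11. H wins 11–4.
F is beaten in every head-to-head and is the Condorcet loser.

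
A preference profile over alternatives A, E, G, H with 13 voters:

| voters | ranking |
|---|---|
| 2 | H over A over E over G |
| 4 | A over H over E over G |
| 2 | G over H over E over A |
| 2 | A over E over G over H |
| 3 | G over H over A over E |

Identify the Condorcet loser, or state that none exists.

none

Pairwise majorities:
A vs E: 11 to 2, A.
A vs G: A, 8–5.
A vs H: A preferred on 4+2 = 6 ballots; H wins 7–6.
E vs G: 2+4+2 = 8 for E, 5 for G — E by 8–5.
E vs H: H wins 11–2.
G vs H: 7 to 6, G.
Each alternative has at least one pairwise win (A beats E; E beats G; G beats H; H beats A) — no Condorcet loser.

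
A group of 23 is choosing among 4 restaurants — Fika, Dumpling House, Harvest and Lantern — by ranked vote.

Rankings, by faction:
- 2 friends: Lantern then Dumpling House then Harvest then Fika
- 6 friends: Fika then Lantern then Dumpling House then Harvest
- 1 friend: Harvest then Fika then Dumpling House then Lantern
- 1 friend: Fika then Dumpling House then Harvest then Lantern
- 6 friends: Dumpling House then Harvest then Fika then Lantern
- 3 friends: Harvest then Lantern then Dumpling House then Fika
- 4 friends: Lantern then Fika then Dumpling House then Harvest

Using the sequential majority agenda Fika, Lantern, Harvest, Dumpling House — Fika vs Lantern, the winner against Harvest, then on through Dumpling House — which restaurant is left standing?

Round 1: Fika vs Lantern — 14–9, Fika advances.
Round 2: Fika vs Harvest — 11–12, Harvest advances.
Round 3: Harvest vs Dumpling House — 4–19, Dumpling House advances.
The agenda winner is Dumpling House.

Dumpling House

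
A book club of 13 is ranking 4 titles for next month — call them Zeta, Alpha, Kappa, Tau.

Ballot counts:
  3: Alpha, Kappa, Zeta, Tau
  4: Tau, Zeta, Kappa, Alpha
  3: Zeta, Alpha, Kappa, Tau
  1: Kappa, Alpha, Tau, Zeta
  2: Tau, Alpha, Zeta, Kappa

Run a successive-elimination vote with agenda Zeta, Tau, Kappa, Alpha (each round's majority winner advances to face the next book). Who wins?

Alpha

Round 1: Zeta vs Tau — 6–7, Tau advances.
Round 2: Tau vs Kappa — 6–7, Kappa advances.
Round 3: Kappa vs Alpha — 5–8, Alpha advances.
Alpha survives the agenda.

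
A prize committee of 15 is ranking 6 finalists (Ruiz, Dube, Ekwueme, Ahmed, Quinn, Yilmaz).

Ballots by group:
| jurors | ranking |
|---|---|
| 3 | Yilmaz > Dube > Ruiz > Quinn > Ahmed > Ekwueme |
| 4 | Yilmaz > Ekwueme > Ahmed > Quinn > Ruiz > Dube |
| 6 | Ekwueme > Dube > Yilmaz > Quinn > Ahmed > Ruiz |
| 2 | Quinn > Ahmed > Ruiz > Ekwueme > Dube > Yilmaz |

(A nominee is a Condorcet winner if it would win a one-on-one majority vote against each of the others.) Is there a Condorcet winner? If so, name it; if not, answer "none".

Ekwueme

Pairwise majorities:
Ruiz vs Dube: Dube wins 9–6.
Ruiz vs Ekwueme: Ekwueme, 10–5.
Ruiz–Ahmed: Ahmed 12–3.
Ruiz vs Quinn: Quinn, 12–3.
Ruiz–Yilmaz: Yilmaz 13–2.
Dube vs Ekwueme: Ekwueme wins 12–3.
Dube vs Ahmed: Dube wins 9–6.
Dube–Quinn: Dube 9–6.
Dube–Yilmaz: Dube 8–7.
Ekwueme vs Ahmed: Ekwueme wins 10–5.
Ekwueme vs Quinn: Ekwueme, 10–5.
Ekwueme vs Yilmaz: Ekwueme wins 8–7.
Ahmed vs Quinn: Quinn, 11–4.
Ahmed vs Yilmaz: Yilmaz wins 13–2.
Quinn–Yilmaz: Yilmaz 13–2.
Ekwueme beats each of Ruiz, Dube, Ahmed, Quinn, Yilmaz — Ekwueme is the Condorcet winner.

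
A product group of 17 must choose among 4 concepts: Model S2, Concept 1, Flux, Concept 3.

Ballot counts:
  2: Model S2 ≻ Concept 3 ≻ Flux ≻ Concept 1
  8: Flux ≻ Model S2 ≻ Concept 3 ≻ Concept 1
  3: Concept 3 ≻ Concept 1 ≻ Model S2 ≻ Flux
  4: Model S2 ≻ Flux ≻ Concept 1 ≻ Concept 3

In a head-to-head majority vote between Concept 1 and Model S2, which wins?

Model S2

Ballots ranking Concept 1 above Model S2: 3.
Ballots ranking Model S2 above Concept 1: 17 − 3 = 14.
Model S2 wins the head-to-head 14–3.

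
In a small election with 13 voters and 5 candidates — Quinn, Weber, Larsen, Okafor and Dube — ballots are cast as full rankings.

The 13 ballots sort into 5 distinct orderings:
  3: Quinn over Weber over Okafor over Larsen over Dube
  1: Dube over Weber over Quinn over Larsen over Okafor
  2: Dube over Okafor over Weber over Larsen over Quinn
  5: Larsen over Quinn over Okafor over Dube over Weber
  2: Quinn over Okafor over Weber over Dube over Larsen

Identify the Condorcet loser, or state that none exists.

none

Pairwise majorities:
Quinn vs Weber: 10 to 3, Quinn.
Quinn vs Larsen: Quinn is ranked higher on 3+1+2 = 6 ballots, Larsen on 7. Larsen wins 7–6.
Quinn vs Okafor: 3+1+5+2 = 11 for Quinn, 2 for Okafor — Quinn by 11–2.
Quinn vs Dube: 3+5+2 = 10 for Quinn, 3 for Dube — Quinn by 10–3.
Weber vs Larsen: 3+1+2+2 = 8 for Weber, 5 for Larsen — Weber by 8–5.
Weber vs Okafor: Okafor, 9–4.
Weber vs Dube: Dube wins 8–5.
Larsen–Okafor: Okafor 7–6.
Larsen vs Dube: Larsen wins 8–5.
Okafor vs Dube: Okafor wins 10–3.
No candidate is winless: Quinn beats Weber; Weber beats Larsen; Larsen beats Quinn; Okafor beats Weber; Dube beats Weber. There is no Condorcet loser.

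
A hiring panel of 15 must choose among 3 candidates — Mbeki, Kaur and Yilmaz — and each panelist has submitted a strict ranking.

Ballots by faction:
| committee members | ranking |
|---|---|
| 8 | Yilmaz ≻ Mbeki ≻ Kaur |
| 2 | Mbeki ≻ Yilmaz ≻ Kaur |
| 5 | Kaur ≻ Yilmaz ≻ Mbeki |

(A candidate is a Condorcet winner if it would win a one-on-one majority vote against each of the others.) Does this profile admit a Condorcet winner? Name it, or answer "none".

Pairwise majorities:
Mbeki vs Kaur: 8+2 = 10 for Mbeki, 5 for Kaur — Mbeki by 10–5.
Mbeki vs Yilmaz: 2 for Mbeki, 13 for Yilmaz — Yilmaz by 13–2.
Kaur vs Yilmaz: 5 for Kaur, 10 for Yilmaz — Yilmaz by 10–5.
Only Yilmaz has no losses; Yilmaz is the Condorcet winner.

Yilmaz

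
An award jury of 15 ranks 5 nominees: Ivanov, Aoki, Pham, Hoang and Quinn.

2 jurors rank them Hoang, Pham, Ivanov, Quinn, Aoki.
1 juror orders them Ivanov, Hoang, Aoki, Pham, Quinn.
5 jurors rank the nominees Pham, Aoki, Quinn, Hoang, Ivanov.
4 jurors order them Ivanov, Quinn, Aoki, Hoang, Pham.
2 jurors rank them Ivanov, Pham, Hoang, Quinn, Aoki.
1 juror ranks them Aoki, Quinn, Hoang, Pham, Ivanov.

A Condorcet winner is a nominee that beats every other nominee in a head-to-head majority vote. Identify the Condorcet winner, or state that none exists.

Head-to-head results (15 jurors):
Ivanov vs Aoki: Ivanov wins 9–6.
Ivanov–Pham: Pham 8–7.
Ivanov–Hoang: Hoang 8–7.
Ivanov vs Quinn: Ivanov, 9–6.
Aoki vs Pham: Pham wins 9–6.
Aoki–Hoang: Aoki 10–5.
Aoki vs Quinn: Quinn, 8–7.
Pham vs Hoang: Hoang wins 8–7.
Pham vs Quinn: Pham, 10–5.
Hoang vs Quinn: Quinn, 10–5.
Each nominee drops at least one matchup (Ivanov loses to Pham; Aoki loses to Ivanov; Pham loses to Hoang; Hoang loses to Aoki; Quinn loses to Ivanov); the cycle Ivanov beats Aoki beats Hoang beats Ivanov rules out a Condorcet winner.

none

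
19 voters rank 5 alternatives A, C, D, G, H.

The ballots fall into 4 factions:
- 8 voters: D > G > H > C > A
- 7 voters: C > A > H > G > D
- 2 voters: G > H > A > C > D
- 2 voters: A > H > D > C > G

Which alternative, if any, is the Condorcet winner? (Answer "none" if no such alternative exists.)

none

Pairwise majorities:
A vs C: A is ranked higher on 2+2 = 4 ballots, C on 15. C wins 15–4.
A vs D: 11 to 8, A.
A vs G: 7+2 = 9 for A, 10 for G — G by 10–9.
A vs H: A is ranked higher on 7+2 = 9 ballots, H on 10. H wins 10–9.
C vs D: C preferred on 7+2 = 9 ballots; D wins 10–9.
C vs G: C preferred on 7+2 = 9 ballots; G wins 10–9.
C vs H: C is ranked higher on 7 ballots, H on 12. H wins 12–7.
D vs G: D preferred on 8+2 = 10 ballots; D wins 10–9.
D vs H: D is ranked higher on 8 ballots, H on 11. H wins 11–8.
G vs H: 10 to 9, G.
Every alternative loses at least once (A loses to C; C loses to D; D loses to A; G loses to D; H loses to G). The majority relation contains the cycle A > D > C > A, so there is no Condorcet winner.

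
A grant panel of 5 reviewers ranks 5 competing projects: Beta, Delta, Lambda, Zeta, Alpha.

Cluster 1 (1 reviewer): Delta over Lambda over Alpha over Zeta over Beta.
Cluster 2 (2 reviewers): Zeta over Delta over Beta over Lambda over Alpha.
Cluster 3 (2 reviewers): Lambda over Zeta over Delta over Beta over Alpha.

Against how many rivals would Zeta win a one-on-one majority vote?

Zeta against each rival (5 reviewers):
Zeta vs Beta: Zeta is ranked higher on 1+2+2 = 5 ballots, Beta on 0. Zeta wins 5–0.
Zeta vs Delta: 4 to 1, Zeta.
Zeta vs Lambda: 2 to 3, Lambda.
Zeta vs Alpha: Zeta wins 4–1.
Zeta beats Beta, Delta, Alpha; loses to Lambda — 3 pairwise wins.

3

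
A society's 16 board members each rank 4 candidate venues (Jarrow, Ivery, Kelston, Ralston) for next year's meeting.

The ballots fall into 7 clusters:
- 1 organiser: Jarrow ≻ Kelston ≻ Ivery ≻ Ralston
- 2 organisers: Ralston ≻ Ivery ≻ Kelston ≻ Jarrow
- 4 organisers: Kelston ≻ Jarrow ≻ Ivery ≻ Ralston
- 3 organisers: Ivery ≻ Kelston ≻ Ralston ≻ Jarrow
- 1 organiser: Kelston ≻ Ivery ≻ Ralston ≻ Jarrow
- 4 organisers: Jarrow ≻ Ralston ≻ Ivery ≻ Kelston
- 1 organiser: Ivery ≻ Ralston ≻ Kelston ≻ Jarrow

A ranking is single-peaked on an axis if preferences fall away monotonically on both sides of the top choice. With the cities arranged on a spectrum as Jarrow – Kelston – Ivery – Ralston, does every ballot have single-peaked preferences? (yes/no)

no

Axis positions: Jarrow=1, Kelston=2, Ivery=3, Ralston=4.
Cluster 1 (peak Jarrow at position 1): ranking walks positions 1-2-3-4, expanding outward from the peak — single-peaked.
Cluster 2 (peak Ralston at position 4): ranking walks positions 4-3-2-1, expanding outward from the peak — single-peaked.
Cluster 3 (peak Kelston at position 2): ranking walks positions 2-1-3-4, expanding outward from the peak — single-peaked.
Cluster 4 (peak Ivery at position 3): ranking walks positions 3-2-4-1, expanding outward from the peak — single-peaked.
Cluster 5 (peak Kelston at position 2): ranking walks positions 2-3-4-1, expanding outward from the peak — single-peaked.
Cluster 6: ranking walks positions 1-4-3-2; Ralston is ranked above Kelston even though Kelston lies between Ralston and the peak Jarrow on the axis — preferences dip and rise again. Not single-peaked.
Cluster 7 (peak Ivery at position 3): ranking walks positions 3-4-2-1, expanding outward from the peak — single-peaked.
Cluster 6 violates single-peakedness, so the profile is not single-peaked on this axis.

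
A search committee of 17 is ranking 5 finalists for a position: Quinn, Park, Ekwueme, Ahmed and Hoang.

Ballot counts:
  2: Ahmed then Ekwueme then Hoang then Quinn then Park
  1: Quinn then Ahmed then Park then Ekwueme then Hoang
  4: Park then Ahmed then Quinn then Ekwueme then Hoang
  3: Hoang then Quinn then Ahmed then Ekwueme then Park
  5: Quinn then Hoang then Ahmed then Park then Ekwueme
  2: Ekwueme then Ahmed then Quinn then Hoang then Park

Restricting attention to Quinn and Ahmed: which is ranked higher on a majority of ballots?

Quinn

Ballots ranking Quinn above Ahmed: 1 + 3 + 5 = 9.
Ballots ranking Ahmed above Quinn: 17 − 9 = 8.
Quinn wins the head-to-head 9–8.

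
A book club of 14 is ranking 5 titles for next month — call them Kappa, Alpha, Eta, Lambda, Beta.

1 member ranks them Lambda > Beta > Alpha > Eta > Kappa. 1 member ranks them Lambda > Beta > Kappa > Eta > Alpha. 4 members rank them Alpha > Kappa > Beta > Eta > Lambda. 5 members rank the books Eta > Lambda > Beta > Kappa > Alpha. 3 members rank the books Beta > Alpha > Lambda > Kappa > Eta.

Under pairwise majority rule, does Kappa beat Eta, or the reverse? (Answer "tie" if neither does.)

Ballots ranking Kappa above Eta: 1 + 4 + 3 = 8.
Ballots ranking Eta above Kappa: 14 − 8 = 6.
Kappa wins the head-to-head 8–6.

Kappa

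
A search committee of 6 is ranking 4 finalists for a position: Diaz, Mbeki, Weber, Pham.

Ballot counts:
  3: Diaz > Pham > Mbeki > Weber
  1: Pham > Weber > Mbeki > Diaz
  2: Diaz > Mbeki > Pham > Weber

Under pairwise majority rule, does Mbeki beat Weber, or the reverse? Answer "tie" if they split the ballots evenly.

Mbeki

Ballots ranking Mbeki above Weber: 3 + 2 = 5.
Ballots ranking Weber above Mbeki: 6 − 5 = 1.
Mbeki wins the head-to-head 5–1.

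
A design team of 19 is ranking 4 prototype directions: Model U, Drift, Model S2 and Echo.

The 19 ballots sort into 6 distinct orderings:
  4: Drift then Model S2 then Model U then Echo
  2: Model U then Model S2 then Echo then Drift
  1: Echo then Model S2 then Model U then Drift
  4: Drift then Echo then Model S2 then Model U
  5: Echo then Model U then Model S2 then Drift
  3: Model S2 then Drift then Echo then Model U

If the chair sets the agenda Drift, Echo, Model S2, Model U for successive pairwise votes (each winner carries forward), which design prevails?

Round 1: Drift vs Echo — 11–8, Drift advances.
Round 2: Drift vs Model S2 — 8–11, Model S2 advances.
Round 3: Model S2 vs Model U — 12–7, Model S2 advances.
Model S2 survives the agenda.

Model S2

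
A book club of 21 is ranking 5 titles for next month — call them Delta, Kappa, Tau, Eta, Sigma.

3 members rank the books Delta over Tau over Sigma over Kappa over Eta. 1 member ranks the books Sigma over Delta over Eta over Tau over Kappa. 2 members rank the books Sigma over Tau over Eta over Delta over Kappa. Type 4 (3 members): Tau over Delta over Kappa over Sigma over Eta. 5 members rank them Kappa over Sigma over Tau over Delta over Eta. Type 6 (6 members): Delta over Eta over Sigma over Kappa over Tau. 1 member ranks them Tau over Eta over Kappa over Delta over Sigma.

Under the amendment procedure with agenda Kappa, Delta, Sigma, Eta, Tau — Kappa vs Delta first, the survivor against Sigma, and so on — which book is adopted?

Round 1: Kappa vs Delta — 6–15, Delta advances.
Round 2: Delta vs Sigma — 13–8, Delta advances.
Round 3: Delta vs Eta — 18–3, Delta advances.
Round 4: Delta vs Tau — 10–11, Tau advances.
The agenda winner is Tau.

Tau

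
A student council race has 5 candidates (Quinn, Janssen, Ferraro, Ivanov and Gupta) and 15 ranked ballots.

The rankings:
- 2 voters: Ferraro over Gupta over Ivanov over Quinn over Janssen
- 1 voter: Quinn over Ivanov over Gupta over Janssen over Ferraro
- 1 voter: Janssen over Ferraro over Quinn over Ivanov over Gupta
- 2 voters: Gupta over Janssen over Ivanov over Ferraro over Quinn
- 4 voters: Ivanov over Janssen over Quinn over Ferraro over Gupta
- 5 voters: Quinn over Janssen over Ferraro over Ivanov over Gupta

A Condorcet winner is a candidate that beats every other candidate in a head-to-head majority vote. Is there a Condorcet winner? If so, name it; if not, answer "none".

Head-to-head results (15 voters):
Quinn vs Janssen: Quinn is ranked higher on 2+1+5 = 8 ballots, Janssen on 7. Quinn wins 8–7.
Quinn vs Ferraro: Quinn is ranked higher on 1+4+5 = 10 ballots, Ferraro on 5. Quinn wins 10–5.
Quinn vs Ivanov: Quinn is ranked higher on 1+1+5 = 7 ballots, Ivanov on 8. Ivanov wins 8–7.
Quinn vs Gupta: Quinn wins 11–4.
Janssen vs Ferraro: Janssen preferred on 1+1+2+4+5 = 13 ballots; Janssen wins 13–2.
Janssen vs Ivanov: Janssen is ranked higher on 1+2+5 = 8 ballots, Ivanov on 7. Janssen wins 8–7.
Janssen vs Gupta: Janssen preferred on 1+4+5 = 10 ballots; Janssen wins 10–5.
Ferraro vs Ivanov: 8 to 7, Ferraro.
Ferraro vs Gupta: Ferraro preferred on 2+1+4+5 = 12 ballots; Ferraro wins 12–3.
Ivanov vs Gupta: 1+1+4+5 = 11 for Ivanov, 4 for Gupta — Ivanov by 11–4.
Every candidate loses at least once (Quinn loses to Ivanov; Janssen loses to Quinn; Ferraro loses to Quinn; Ivanov loses to Janssen; Gupta loses to Quinn). The majority relation contains the cycle Quinn → Janssen → Ivanov → Quinn, so there is no Condorcet winner.

none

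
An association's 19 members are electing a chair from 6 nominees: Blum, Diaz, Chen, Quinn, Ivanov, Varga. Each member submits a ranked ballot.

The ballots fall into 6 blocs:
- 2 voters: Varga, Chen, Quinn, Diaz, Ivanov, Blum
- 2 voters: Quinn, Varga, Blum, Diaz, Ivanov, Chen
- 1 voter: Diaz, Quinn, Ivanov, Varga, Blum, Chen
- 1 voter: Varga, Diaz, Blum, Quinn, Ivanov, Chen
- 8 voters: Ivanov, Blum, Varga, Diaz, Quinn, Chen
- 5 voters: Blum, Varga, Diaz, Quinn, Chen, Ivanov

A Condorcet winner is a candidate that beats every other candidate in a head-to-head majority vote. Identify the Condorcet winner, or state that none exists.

none

Check each pair by majority over 19 ballots:
Blum vs Diaz: Blum, 15–4.
Blum vs Chen: 17 to 2, Blum.
Blum vs Quinn: Blum, 14–5.
Blum vs Ivanov: Ivanov, 11–8.
Blum–Varga: Blum 13–6.
Diaz vs Chen: Diaz is ranked higher on 2+1+1+8+5 = 17 ballots, Chen on 2. Diaz wins 17–2.
Diaz vs Quinn: Diaz is ranked higher on 1+1+8+5 = 15 ballots, Quinn on 4. Diaz wins 15–4.
Diaz vs Ivanov: Diaz, 11–8.
Diaz vs Varga: Varga wins 18–1.
Chen vs Quinn: Chen preferred on 2 ballots; Quinn wins 17–2.
Chen vs Ivanov: Ivanov wins 12–7.
Chen vs Varga: 0 for Chen, 19 for Varga — Varga by 19–0.
Quinn vs Ivanov: Quinn is ranked higher on 2+2+1+1+5 = 11 ballots, Ivanov on 8. Quinn wins 11–8.
Quinn vs Varga: Quinn preferred on 2+1 = 3 ballots; Varga wins 16–3.
Ivanov vs Varga: Ivanov is ranked higher on 1+8 = 9 ballots, Varga on 10. Varga wins 10–9.
Every candidate loses at least once (Blum loses to Ivanov; Diaz loses to Blum; Chen loses to Blum; Quinn loses to Blum; Ivanov loses to Diaz; Varga loses to Blum). The majority relation contains the cycle Blum → Diaz → Ivanov → Blum, so there is no Condorcet winner.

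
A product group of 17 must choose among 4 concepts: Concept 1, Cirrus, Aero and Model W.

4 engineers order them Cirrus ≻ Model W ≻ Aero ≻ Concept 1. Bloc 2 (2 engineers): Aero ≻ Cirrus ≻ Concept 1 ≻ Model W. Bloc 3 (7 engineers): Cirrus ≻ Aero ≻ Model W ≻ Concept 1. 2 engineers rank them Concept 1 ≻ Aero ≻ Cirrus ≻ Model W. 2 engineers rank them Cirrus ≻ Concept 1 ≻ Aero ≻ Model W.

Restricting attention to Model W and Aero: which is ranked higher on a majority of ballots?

Ballots ranking Model W above Aero: 4.
Ballots ranking Aero above Model W: 17 − 4 = 13.
Aero wins the head-to-head 13–4.

Aero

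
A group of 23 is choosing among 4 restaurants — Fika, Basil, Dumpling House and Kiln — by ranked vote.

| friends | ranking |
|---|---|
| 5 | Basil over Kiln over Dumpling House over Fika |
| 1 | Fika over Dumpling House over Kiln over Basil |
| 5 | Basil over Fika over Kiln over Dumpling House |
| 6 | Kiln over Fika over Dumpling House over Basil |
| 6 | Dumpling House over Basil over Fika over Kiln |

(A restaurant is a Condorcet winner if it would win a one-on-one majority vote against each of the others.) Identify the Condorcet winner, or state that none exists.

Head-to-head results (23 friends):
Fika vs Basil: Fika is ranked higher on 1+6 = 7 ballots, Basil on 16. Basil wins 16–7.
Fika vs Dumpling House: Fika preferred on 1+5+6 = 12 ballots; Fika wins 12–11.
Fika vs Kiln: Fika preferred on 1+5+6 = 12 ballots; Fika wins 12–11.
Basil vs Dumpling House: Basil preferred on 5+5 = 10 ballots; Dumpling House wins 13–10.
Basil vs Kiln: 16 to 7, Basil.
Dumpling House vs Kiln: Dumpling House preferred on 1+6 = 7 ballots; Kiln wins 16–7.
No restaurant is unbeaten: Fika loses to Basil; Basil loses to Dumpling House; Dumpling House loses to Fika; Kiln loses to Fika. In particular Fika beats Dumpling House beats Basil beats Fika is a majority cycle — no Condorcet winner exists.

none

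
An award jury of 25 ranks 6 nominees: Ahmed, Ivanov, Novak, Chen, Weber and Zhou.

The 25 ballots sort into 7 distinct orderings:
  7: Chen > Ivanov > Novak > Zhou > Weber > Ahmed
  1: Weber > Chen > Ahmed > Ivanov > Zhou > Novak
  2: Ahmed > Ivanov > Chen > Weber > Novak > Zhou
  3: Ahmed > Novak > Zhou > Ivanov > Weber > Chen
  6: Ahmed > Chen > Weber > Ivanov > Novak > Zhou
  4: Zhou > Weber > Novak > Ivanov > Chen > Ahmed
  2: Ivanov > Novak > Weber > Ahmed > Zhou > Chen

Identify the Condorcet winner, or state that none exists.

Head-to-head results (25 jurors):
Ahmed–Ivanov: Ivanov 13–12.
Ahmed vs Novak: Ahmed preferred on 1+2+3+6 = 12 ballots; Novak wins 13–12.
Ahmed vs Chen: Ahmed is ranked higher on 2+3+6+2 = 13 ballots, Chen on 12. Ahmed wins 13–12.
Ahmed vs Weber: Ahmed is ranked higher on 2+3+6 = 11 ballots, Weber on 14. Weber wins 14–11.
Ahmed vs Zhou: Ahmed, 14–11.
Ivanov–Novak: Ivanov 18–7.
Ivanov–Chen: Chen 14–11.
Ivanov vs Weber: Ivanov is ranked higher on 7+2+3+2 = 14 ballots, Weber on 11. Ivanov wins 14–11.
Ivanov vs Zhou: Ivanov is ranked higher on 7+1+2+6+2 = 18 ballots, Zhou on 7. Ivanov wins 18–7.
Novak vs Chen: Novak is ranked higher on 3+4+2 = 9 ballots, Chen on 16. Chen wins 16–9.
Novak vs Weber: Novak preferred on 7+3+2 = 12 ballots; Weber wins 13–12.
Novak–Zhou: Novak 20–5.
Chen vs Weber: Chen is ranked higher on 7+2+6 = 15 ballots, Weber on 10. Chen wins 15–10.
Chen vs Zhou: Chen wins 16–9.
Weber vs Zhou: Zhou, 14–11.
Every nominee loses at least once (Ahmed loses to Ivanov; Ivanov loses to Chen; Novak loses to Ivanov; Chen loses to Ahmed; Weber loses to Ivanov; Zhou loses to Ahmed). The majority relation contains the cycle Ahmed → Chen → Ivanov → Ahmed, so there is no Condorcet winner.

none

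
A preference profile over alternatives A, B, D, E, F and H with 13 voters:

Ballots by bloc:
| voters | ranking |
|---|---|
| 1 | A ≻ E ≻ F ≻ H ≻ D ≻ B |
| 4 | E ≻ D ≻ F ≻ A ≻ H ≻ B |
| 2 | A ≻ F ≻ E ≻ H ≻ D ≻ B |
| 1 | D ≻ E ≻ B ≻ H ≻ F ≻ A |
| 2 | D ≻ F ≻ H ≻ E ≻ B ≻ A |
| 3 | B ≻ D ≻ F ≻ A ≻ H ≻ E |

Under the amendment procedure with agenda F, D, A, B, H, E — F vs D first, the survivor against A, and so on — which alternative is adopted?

Round 1: F vs D — 3–10, D advances.
Round 2: D vs A — 10–3, D advances.
Round 3: D vs B — 10–3, D advances.
Round 4: D vs H — 10–3, D advances.
Round 5: D vs E — 6–7, E advances.
The agenda winner is E.

E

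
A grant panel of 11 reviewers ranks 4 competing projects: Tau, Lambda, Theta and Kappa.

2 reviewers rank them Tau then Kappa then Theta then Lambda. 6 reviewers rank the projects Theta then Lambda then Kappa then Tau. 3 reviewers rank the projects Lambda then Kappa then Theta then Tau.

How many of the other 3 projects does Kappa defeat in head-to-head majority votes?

1

Kappa against each rival (11 reviewers):
Kappa vs Tau: Kappa is ranked higher on 6+3 = 9 ballots, Tau on 2. Kappa wins 9–2.
Kappa vs Lambda: Lambda wins 9–2.
Kappa vs Theta: Theta, 6–5.
Kappa beats Tau; loses to Lambda, Theta — 1 pairwise win.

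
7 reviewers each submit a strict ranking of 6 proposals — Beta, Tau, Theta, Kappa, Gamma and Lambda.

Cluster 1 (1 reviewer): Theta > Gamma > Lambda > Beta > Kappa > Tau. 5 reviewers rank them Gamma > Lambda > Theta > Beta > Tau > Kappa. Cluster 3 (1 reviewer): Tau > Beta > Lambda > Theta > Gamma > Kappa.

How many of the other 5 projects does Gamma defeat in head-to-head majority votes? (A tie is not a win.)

Gamma against each rival (7 reviewers):
Gamma vs Beta: Gamma preferred on 1+5 = 6 ballots; Gamma wins 6–1.
Gamma vs Tau: Gamma wins 6–1.
Gamma vs Theta: Gamma wins 5–2.
Gamma vs Kappa: Gamma, 7–0.
Gamma vs Lambda: Gamma, 6–1.
Gamma beats Beta, Tau, Theta, Kappa, Lambda — 5 pairwise wins.

5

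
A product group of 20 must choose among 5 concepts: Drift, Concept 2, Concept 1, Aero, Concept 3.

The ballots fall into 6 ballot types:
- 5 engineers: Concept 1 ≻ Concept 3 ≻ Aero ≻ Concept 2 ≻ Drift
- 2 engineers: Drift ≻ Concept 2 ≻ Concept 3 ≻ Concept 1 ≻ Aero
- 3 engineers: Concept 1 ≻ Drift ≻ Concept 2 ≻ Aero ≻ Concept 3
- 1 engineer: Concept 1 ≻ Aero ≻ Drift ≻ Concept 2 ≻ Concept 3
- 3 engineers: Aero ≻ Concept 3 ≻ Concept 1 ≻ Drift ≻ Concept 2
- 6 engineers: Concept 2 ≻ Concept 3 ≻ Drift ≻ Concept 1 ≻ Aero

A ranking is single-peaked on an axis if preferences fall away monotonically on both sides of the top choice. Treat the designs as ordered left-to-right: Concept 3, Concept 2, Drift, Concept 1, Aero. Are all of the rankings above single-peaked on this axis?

Axis positions: Concept 3=1, Concept 2=2, Drift=3, Concept 1=4, Aero=5.
Ballot type 1: ranking walks positions 4-1-5-2-3; Concept 3 is ranked above Drift even though Drift lies between Concept 3 and the peak Concept 1 on the axis — preferences dip and rise again. Not single-peaked.
Ballot type 2 (peak Drift at position 3): ranking walks positions 3-2-1-4-5, expanding outward from the peak — single-peaked.
Ballot type 3 (peak Concept 1 at position 4): ranking walks positions 4-3-2-5-1, expanding outward from the peak — single-peaked.
Ballot type 4 (peak Concept 1 at position 4): ranking walks positions 4-5-3-2-1, expanding outward from the peak — single-peaked.
Ballot type 5: ranking walks positions 5-1-4-3-2; Concept 3 is ranked above Concept 1 even though Concept 1 lies between Concept 3 and the peak Aero on the axis — preferences dip and rise again. Not single-peaked.
Ballot type 6 (peak Concept 2 at position 2): ranking walks positions 2-1-3-4-5, expanding outward from the peak — single-peaked.
Ballot type 1 violates single-peakedness, so the profile is not single-peaked on this axis.

no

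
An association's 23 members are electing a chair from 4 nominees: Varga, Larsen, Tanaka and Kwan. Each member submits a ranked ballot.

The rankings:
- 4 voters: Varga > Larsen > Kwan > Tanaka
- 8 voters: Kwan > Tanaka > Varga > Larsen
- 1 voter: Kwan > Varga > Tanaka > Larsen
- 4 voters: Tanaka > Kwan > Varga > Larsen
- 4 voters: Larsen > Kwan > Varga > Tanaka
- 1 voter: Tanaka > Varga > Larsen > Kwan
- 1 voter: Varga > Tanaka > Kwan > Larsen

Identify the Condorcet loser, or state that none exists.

Pairwise majorities:
Varga vs Larsen: Varga is ranked higher on 4+8+1+4+1+1 = 19 ballots, Larsen on 4. Varga wins 19–4.
Varga vs Tanaka: 10 to 13, Tanaka.
Varga vs Kwan: Varga is ranked higher on 4+1+1 = 6 ballots, Kwan on 17. Kwan wins 17–6.
Larsen vs Tanaka: Larsen is ranked higher on 4+4 = 8 ballots, Tanaka on 15. Tanaka wins 15–8.
Larsen vs Kwan: 4+4+1 = 9 for Larsen, 14 for Kwan — Kwan by 14–9.
Tanaka–Kwan: Kwan 17–6.
Only Larsen has no wins; Larsen is the Condorcet loser.

Larsen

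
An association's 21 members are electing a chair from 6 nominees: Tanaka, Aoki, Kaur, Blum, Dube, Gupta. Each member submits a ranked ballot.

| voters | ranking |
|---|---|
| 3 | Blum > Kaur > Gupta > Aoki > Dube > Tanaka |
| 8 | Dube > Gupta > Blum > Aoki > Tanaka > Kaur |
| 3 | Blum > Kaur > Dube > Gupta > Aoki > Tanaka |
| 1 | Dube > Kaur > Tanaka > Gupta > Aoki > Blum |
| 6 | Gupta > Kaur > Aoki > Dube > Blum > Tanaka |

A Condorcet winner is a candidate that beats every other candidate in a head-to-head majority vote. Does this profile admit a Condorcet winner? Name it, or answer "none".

none

Pairwise majorities:
Tanaka vs Aoki: Aoki wins 20–1.
Tanaka–Kaur: Kaur 13–8.
Tanaka–Blum: Blum 20–1.
Tanaka vs Dube: Dube wins 21–0.
Tanaka vs Gupta: Gupta wins 20–1.
Aoki vs Kaur: Kaur, 13–8.
Aoki vs Blum: Blum, 14–7.
Aoki vs Dube: Dube wins 12–9.
Aoki vs Gupta: Gupta wins 21–0.
Kaur vs Blum: Blum, 14–7.
Kaur–Dube: Kaur 12–9.
Kaur vs Gupta: Gupta wins 14–7.
Blum–Dube: Dube 15–6.
Blum vs Gupta: Gupta wins 15–6.
Dube vs Gupta: Dube, 12–9.
No candidate is unbeaten: Tanaka loses to Aoki; Aoki loses to Kaur; Kaur loses to Blum; Blum loses to Dube; Dube loses to Kaur; Gupta loses to Dube. In particular Kaur > Dube > Blum > Kaur is a majority cycle — no Condorcet winner exists.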